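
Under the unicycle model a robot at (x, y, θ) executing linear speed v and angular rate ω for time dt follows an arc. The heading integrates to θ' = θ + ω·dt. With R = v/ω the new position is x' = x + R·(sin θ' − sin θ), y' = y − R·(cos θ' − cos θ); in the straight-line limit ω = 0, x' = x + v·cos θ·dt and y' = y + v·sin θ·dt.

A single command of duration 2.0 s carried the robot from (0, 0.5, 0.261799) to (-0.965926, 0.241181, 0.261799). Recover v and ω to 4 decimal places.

Δθ = 0.261799 − 0.261799 = 0.000000
ω = Δθ/dt = 0.000000/2.0 = 0.0000
ω = 0 → v = (Δx·cos θ + Δy·sin θ)/dt = -0.5000

v = -0.5000, ω = 0.0000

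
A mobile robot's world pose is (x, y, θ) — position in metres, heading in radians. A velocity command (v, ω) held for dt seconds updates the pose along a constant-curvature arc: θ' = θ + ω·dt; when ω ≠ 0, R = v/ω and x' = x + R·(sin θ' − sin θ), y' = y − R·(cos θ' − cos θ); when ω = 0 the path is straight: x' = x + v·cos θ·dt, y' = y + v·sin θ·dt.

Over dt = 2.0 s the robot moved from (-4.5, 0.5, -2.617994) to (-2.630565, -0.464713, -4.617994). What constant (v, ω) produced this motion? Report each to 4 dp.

Δθ = -4.617994 − -2.617994 = -2.000000
ω = Δθ/dt = -2.000000/2.0 = -1.0000
R = Δx/(sin θ' − sin θ) = 1.2500
v = R·ω = 1.2500·-1.0000 = -1.2500

v = -1.2500, ω = -1.0000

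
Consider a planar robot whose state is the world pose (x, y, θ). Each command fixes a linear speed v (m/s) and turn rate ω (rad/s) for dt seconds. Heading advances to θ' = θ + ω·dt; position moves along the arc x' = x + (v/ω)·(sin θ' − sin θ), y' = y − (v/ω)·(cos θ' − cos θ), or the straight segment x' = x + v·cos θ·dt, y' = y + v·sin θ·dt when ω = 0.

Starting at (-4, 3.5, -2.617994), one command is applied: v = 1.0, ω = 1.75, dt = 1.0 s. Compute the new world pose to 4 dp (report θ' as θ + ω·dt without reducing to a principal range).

(-4.1503, 2.6358, -0.8680)

θ' = -2.6180 + 1.75·1.0 = -0.8680
R = v/ω = 1.0/1.75 = 0.5714
x' = -4 + 0.5714·(sin -0.8680 − sin -2.6180) = -4.1503
y' = 3.5 − 0.5714·(cos -0.8680 − cos -2.6180) = 2.6358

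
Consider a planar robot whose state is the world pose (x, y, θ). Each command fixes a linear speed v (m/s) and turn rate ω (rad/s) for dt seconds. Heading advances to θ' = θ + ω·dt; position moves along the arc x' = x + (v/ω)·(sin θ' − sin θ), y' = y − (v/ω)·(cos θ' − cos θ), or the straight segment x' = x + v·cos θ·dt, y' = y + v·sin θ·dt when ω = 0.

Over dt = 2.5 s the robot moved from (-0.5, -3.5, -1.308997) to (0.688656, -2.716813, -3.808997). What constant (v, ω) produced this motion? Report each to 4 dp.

Δθ = -3.808997 − -1.308997 = -2.500000
ω = Δθ/dt = -2.500000/2.5 = -1.0000
R = Δx/(sin θ' − sin θ) = 0.7500
v = R·ω = 0.7500·-1.0000 = -0.7500

v = -0.7500, ω = -1.0000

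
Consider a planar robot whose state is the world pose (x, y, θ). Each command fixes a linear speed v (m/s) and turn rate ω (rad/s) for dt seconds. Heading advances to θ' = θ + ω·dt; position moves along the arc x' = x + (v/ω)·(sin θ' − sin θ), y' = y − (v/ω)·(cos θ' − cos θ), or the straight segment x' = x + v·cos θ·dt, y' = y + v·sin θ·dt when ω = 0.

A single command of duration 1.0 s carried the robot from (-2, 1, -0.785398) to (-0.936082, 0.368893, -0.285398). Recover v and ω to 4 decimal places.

Δθ = -0.285398 − -0.785398 = 0.500000
ω = Δθ/dt = 0.500000/1.0 = 0.5000
R = Δx/(sin θ' − sin θ) = 2.5000
v = R·ω = 2.5000·0.5000 = 1.2500

v = 1.2500, ω = 0.5000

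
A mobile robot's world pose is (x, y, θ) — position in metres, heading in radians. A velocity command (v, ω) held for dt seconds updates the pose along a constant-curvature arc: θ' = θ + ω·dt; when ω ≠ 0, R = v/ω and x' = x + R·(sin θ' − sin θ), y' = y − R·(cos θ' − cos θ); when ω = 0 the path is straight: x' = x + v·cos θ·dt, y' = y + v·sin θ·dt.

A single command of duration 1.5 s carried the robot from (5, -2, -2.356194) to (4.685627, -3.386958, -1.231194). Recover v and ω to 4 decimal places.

Δθ = -1.231194 − -2.356194 = 1.125000
ω = Δθ/dt = 1.125000/1.5 = 0.7500
R = −Δy/(cos θ' − cos θ) = 1.3333
v = R·ω = 1.3333·0.7500 = 1.0000

v = 1.0000, ω = 0.7500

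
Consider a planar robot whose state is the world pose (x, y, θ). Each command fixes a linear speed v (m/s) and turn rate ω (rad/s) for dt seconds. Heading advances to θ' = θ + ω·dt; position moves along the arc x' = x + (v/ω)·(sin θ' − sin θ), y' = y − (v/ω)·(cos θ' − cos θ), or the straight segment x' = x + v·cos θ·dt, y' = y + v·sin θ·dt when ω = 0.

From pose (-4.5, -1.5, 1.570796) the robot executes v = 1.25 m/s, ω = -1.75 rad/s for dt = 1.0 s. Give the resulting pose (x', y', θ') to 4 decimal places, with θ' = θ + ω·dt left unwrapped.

θ' = 1.5708 + -1.75·1.0 = -0.1792
R = v/ω = 1.25/-1.75 = -0.7143
x' = -4.5 + -0.7143·(sin -0.1792 − sin 1.5708) = -3.6584
y' = -1.5 − -0.7143·(cos -0.1792 − cos 1.5708) = -0.7972

(-3.6584, -0.7972, -0.1792)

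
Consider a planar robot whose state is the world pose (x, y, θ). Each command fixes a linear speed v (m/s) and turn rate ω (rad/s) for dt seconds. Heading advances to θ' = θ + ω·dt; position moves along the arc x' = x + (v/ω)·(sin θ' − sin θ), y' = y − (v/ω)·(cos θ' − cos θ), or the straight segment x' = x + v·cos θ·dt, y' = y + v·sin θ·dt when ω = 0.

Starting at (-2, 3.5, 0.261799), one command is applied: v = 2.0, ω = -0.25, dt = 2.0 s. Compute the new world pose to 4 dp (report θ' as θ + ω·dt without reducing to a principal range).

(1.9582, 3.5467, -0.2382)

θ' = 0.2618 + -0.25·2.0 = -0.2382
R = v/ω = 2.0/-0.25 = -8.0000
x' = -2 + -8.0000·(sin -0.2382 − sin 0.2618) = 1.9582
y' = 3.5 − -8.0000·(cos -0.2382 − cos 0.2618) = 3.5467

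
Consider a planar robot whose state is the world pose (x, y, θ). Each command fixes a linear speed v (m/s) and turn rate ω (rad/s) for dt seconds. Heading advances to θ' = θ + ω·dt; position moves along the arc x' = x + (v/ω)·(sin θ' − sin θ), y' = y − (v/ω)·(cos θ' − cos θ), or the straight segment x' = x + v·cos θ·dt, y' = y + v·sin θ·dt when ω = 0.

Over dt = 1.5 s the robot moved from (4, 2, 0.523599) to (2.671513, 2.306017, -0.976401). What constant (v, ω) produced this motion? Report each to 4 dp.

Δθ = -0.976401 − 0.523599 = -1.500000
ω = Δθ/dt = -1.500000/1.5 = -1.0000
R = Δx/(sin θ' − sin θ) = 1.0000
v = R·ω = 1.0000·-1.0000 = -1.0000

v = -1.0000, ω = -1.0000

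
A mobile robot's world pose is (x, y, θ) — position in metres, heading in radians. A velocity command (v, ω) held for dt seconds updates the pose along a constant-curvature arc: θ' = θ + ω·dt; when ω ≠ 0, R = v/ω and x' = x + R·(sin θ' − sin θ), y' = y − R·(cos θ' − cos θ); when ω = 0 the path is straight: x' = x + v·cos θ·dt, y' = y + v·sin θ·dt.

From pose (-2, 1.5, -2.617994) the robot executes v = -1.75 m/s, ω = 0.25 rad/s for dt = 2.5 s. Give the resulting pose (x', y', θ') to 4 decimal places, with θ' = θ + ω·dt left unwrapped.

(0.8853, 4.6938, -1.9930)

θ' = -2.6180 + 0.25·2.5 = -1.9930
R = v/ω = -1.75/0.25 = -7.0000
x' = -2 + -7.0000·(sin -1.9930 − sin -2.6180) = 0.8853
y' = 1.5 − -7.0000·(cos -1.9930 − cos -2.6180) = 4.6938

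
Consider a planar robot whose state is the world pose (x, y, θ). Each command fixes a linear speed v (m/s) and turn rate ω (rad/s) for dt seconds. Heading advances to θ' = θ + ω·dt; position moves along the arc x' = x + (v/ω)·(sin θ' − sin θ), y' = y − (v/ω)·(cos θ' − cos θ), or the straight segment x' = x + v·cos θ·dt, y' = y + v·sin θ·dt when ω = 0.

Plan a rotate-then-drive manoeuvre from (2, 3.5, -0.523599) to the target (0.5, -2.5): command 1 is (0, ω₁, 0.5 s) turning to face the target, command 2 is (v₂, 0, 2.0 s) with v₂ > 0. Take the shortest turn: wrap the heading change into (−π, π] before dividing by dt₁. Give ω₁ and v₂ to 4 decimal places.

heading to target = atan2(-2.5−3.5, 0.5−2) = -1.8158
Δθ = wrap(-1.8158 − -0.5236) = -1.2922; ω₁ = Δθ/dt₁ = -2.5844
distance = √((0.5−2)² + (-2.5−3.5)²) = 6.1847; v₂ = distance/dt₂ = 3.0923

ω₁ = -2.5844, v₂ = 3.0923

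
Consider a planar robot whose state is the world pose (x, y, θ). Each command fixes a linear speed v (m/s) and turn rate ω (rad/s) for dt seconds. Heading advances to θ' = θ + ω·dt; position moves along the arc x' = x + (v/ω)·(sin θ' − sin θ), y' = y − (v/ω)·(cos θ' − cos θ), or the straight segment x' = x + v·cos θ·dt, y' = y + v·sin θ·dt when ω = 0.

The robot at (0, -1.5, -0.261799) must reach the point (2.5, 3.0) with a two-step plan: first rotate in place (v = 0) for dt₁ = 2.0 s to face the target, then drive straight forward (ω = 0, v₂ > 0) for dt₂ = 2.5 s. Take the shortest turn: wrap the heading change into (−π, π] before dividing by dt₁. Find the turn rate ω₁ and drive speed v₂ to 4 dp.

ω₁ = 0.6627, v₂ = 2.0591

heading to target = atan2(3−-1.5, 2.5−0) = 1.0637
Δθ = wrap(1.0637 − -0.2618) = 1.3255; ω₁ = Δθ/dt₁ = 0.6627
distance = √((2.5−0)² + (3−-1.5)²) = 5.1478; v₂ = distance/dt₂ = 2.0591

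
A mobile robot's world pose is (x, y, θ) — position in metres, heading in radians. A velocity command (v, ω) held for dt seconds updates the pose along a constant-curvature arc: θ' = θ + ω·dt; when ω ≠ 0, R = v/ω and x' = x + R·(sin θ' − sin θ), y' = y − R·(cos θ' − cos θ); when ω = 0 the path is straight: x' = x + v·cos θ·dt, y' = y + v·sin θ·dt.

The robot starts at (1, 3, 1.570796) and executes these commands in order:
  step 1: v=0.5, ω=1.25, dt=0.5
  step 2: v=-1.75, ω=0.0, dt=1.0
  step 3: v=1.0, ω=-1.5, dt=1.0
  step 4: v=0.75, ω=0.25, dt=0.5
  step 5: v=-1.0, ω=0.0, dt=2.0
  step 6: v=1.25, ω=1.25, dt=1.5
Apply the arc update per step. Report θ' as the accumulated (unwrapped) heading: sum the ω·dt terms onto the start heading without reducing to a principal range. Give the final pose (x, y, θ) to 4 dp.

(0.6699, 3.0949, 2.6958)

step 1: θ'=2.1958 (R=0.4000) → pose (0.9244, 3.2340, 2.1958)
step 2: θ'=2.1958 (straight) → pose (1.9483, 1.8149, 2.1958)
step 3: θ'=0.6958 (R=-0.6667) → pose (2.0616, 2.7166, 0.6958)
step 4: θ'=0.8208 (R=3.0000) → pose (2.3337, 2.9743, 0.8208)
step 5: θ'=0.8208 (straight) → pose (0.9704, 1.5110, 0.8208)
step 6: θ'=2.6958 (R=1.0000) → pose (0.6699, 3.0949, 2.6958)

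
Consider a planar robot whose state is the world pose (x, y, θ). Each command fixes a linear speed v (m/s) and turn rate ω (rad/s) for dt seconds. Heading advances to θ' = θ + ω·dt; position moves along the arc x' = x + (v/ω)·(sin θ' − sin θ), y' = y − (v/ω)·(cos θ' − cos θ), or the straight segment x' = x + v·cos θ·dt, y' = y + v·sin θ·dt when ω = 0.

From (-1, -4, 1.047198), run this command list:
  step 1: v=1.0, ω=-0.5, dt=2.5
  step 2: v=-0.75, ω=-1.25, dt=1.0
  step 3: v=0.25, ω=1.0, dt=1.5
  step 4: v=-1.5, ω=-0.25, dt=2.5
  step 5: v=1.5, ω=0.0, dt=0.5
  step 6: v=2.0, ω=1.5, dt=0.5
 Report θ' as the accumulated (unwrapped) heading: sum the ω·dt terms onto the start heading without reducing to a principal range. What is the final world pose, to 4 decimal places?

step 1: θ'=-0.2028 (R=-2.0000) → pose (1.1349, -3.0410, -0.2028)
step 2: θ'=-1.4528 (R=0.6000) → pose (0.6599, -2.5239, -1.4528)
step 3: θ'=0.0472 (R=0.2500) → pose (0.9200, -2.7442, 0.0472)
step 4: θ'=-0.5778 (R=6.0000) → pose (-2.6402, -1.7769, -0.5778)
step 5: θ'=-0.5778 (straight) → pose (-2.0120, -2.1865, -0.5778)
step 6: θ'=0.1722 (R=1.3333) → pose (-1.0553, -2.3832, 0.1722)

(-1.0553, -2.3832, 0.1722)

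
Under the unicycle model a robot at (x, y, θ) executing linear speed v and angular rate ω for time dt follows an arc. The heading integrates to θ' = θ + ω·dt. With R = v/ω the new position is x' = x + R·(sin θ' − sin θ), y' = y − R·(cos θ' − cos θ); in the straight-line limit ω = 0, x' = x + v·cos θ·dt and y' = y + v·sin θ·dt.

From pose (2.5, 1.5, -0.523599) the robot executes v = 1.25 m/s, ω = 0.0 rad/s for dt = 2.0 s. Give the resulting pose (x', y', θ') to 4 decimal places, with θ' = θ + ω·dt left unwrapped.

(4.6651, 0.2500, -0.5236)

θ' = -0.5236 + 0.0·2.0 = -0.5236
ω = 0 → straight: x' = 2.5 + 1.25·cos(-0.5236)·2.0 = 4.6651
y' = 1.5 + 1.25·sin(-0.5236)·2.0 = 0.2500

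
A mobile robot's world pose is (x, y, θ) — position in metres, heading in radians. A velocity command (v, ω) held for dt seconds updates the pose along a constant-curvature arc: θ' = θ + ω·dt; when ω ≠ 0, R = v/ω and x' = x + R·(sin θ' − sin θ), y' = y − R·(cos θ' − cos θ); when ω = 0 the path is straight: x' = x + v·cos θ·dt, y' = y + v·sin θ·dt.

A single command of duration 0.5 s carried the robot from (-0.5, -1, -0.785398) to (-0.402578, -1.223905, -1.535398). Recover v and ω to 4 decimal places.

Δθ = -1.535398 − -0.785398 = -0.750000
ω = Δθ/dt = -0.750000/0.5 = -1.5000
R = −Δy/(cos θ' − cos θ) = -0.3333
v = R·ω = -0.3333·-1.5000 = 0.5000

v = 0.5000, ω = -1.5000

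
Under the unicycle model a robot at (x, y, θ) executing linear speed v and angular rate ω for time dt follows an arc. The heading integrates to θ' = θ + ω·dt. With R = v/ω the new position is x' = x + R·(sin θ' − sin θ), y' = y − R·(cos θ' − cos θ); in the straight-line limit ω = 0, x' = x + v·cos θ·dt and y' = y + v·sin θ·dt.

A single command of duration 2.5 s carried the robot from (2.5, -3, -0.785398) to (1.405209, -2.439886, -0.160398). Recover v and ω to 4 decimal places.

v = -0.5000, ω = 0.2500

Δθ = -0.160398 − -0.785398 = 0.625000
ω = Δθ/dt = 0.625000/2.5 = 0.2500
R = Δx/(sin θ' − sin θ) = -2.0000
v = R·ω = -2.0000·0.2500 = -0.5000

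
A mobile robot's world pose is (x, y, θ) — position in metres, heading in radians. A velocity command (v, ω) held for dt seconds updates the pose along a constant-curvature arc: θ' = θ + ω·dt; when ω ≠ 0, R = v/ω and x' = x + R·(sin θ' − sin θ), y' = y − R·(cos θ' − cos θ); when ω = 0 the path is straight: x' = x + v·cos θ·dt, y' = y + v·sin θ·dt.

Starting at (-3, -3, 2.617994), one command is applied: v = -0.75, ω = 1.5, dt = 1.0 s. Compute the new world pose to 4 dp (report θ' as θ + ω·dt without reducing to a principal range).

θ' = 2.6180 + 1.5·1.0 = 4.1180
R = v/ω = -0.75/1.5 = -0.5000
x' = -3 + -0.5000·(sin 4.1180 − sin 2.6180) = -2.3358
y' = -3 − -0.5000·(cos 4.1180 − cos 2.6180) = -2.8470

(-2.3358, -2.8470, 4.1180)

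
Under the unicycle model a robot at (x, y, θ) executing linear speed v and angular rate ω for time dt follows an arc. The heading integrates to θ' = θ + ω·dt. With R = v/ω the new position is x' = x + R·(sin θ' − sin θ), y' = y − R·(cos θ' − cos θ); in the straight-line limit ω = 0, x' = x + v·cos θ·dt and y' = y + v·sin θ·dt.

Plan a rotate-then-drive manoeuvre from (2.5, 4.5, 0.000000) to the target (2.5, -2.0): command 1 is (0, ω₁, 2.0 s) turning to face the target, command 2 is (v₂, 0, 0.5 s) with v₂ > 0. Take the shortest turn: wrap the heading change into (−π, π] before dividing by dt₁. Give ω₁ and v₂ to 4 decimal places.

heading to target = atan2(-2−4.5, 2.5−2.5) = -1.5708
Δθ = wrap(-1.5708 − 0.0000) = -1.5708; ω₁ = Δθ/dt₁ = -0.7854
distance = √((2.5−2.5)² + (-2−4.5)²) = 6.5000; v₂ = distance/dt₂ = 13.0000

ω₁ = -0.7854, v₂ = 13.0000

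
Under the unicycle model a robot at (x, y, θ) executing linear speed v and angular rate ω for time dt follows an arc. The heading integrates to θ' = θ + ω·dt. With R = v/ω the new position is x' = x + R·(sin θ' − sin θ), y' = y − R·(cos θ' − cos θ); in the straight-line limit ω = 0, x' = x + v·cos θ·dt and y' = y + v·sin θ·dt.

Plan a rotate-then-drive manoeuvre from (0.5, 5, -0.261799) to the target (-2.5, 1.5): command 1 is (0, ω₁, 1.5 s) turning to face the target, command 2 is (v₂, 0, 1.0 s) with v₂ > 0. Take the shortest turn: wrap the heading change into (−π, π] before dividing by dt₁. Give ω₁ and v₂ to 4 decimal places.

ω₁ = -1.3451, v₂ = 4.6098

heading to target = atan2(1.5−5, -2.5−0.5) = -2.2794
Δθ = wrap(-2.2794 − -0.2618) = -2.0176; ω₁ = Δθ/dt₁ = -1.3451
distance = √((-2.5−0.5)² + (1.5−5)²) = 4.6098; v₂ = distance/dt₂ = 4.6098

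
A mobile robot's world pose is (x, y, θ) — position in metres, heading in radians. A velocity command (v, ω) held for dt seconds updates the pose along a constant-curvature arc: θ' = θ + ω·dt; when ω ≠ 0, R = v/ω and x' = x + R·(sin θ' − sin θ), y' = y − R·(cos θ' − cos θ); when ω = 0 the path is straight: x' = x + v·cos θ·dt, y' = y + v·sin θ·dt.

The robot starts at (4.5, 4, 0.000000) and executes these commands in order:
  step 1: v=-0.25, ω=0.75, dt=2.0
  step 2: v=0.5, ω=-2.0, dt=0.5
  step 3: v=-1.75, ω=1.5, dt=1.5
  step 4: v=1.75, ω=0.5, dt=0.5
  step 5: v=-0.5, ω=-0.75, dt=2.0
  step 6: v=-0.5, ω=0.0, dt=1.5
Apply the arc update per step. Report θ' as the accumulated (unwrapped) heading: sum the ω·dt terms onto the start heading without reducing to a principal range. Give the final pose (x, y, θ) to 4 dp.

(4.0870, 0.5644, 1.5000)

step 1: θ'=1.5000 (R=-0.3333) → pose (4.1675, 3.6902, 1.5000)
step 2: θ'=0.5000 (R=-0.2500) → pose (4.2970, 3.8920, 0.5000)
step 3: θ'=2.7500 (R=-1.1667) → pose (4.4111, 1.7898, 2.7500)
step 4: θ'=3.0000 (R=3.5000) → pose (3.5692, 2.0197, 3.0000)
step 5: θ'=1.5000 (R=0.6667) → pose (4.1401, 1.3125, 1.5000)
step 6: θ'=1.5000 (straight) → pose (4.0870, 0.5644, 1.5000)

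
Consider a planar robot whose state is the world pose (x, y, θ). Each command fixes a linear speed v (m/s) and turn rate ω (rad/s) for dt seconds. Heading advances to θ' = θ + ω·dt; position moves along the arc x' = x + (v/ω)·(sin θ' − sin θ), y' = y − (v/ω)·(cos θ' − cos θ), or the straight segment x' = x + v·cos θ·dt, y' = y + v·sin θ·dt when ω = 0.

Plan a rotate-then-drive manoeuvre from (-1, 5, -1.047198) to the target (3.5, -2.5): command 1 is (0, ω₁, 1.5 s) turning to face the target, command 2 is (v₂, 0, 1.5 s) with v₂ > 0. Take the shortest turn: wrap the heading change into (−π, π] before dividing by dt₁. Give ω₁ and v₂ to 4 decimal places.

ω₁ = 0.0112, v₂ = 5.8310

heading to target = atan2(-2.5−5, 3.5−-1) = -1.0304
Δθ = wrap(-1.0304 − -1.0472) = 0.0168; ω₁ = Δθ/dt₁ = 0.0112
distance = √((3.5−-1)² + (-2.5−5)²) = 8.7464; v₂ = distance/dt₂ = 5.8310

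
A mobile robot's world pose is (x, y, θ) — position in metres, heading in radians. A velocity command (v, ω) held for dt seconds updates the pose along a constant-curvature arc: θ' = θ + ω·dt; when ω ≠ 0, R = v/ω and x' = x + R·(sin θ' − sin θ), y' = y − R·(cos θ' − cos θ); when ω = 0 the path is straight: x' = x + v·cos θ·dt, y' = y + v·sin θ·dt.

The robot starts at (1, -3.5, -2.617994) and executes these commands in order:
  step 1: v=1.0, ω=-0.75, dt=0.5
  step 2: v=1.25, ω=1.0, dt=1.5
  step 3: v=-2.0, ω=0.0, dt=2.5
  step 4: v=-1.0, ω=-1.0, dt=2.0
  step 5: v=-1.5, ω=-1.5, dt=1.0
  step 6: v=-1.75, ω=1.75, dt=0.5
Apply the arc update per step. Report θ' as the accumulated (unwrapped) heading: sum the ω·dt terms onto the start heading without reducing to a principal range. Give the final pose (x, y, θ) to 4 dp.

step 1: θ'=-2.9930 (R=-1.3333) → pose (0.5307, -3.6639, -2.9930)
step 2: θ'=-1.4930 (R=1.2500) → pose (-0.5304, -4.9973, -1.4930)
step 3: θ'=-1.4930 (straight) → pose (-0.9190, -0.0124, -1.4930)
step 4: θ'=-3.4930 (R=1.0000) → pose (0.4222, 1.0042, -3.4930)
step 5: θ'=-4.9930 (R=1.0000) → pose (1.0388, -0.2117, -4.9930)
step 6: θ'=-4.1180 (R=-1.0000) → pose (1.1712, -1.0486, -4.1180)

(1.1712, -1.0486, -4.1180)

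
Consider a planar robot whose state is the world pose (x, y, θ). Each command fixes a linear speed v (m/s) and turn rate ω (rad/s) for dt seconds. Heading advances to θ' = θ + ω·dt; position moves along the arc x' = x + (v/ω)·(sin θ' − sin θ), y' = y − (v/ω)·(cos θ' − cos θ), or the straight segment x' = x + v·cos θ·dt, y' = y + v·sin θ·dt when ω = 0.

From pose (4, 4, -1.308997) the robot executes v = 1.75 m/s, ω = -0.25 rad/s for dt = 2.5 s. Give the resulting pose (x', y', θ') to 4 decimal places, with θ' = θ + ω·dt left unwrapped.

θ' = -1.3090 + -0.25·2.5 = -1.9340
R = v/ω = 1.75/-0.25 = -7.0000
x' = 4 + -7.0000·(sin -1.9340 − sin -1.3090) = 3.7819
y' = 4 − -7.0000·(cos -1.9340 − cos -1.3090) = -0.2986

(3.7819, -0.2986, -1.9340)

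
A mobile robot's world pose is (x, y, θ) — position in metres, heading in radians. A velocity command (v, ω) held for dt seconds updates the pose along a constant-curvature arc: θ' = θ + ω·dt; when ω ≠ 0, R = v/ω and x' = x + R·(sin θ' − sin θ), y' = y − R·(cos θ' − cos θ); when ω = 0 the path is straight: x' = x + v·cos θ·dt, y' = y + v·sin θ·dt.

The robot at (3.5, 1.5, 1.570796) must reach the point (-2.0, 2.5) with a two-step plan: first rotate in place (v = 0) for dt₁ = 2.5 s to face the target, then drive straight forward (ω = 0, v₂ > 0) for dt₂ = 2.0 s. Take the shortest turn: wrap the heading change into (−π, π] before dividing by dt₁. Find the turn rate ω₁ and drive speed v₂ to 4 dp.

heading to target = atan2(2.5−1.5, -2−3.5) = 2.9617
Δθ = wrap(2.9617 − 1.5708) = 1.3909; ω₁ = Δθ/dt₁ = 0.5564
distance = √((-2−3.5)² + (2.5−1.5)²) = 5.5902; v₂ = distance/dt₂ = 2.7951

ω₁ = 0.5564, v₂ = 2.7951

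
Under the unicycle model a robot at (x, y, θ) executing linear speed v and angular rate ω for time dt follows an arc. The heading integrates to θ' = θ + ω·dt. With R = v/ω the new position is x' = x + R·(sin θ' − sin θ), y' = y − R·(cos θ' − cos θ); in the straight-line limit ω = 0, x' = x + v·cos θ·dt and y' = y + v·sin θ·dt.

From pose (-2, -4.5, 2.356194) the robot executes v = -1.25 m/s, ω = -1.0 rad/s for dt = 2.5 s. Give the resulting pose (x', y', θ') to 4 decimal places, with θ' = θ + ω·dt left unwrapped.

(-3.0630, -6.6210, -0.1438)

θ' = 2.3562 + -1.0·2.5 = -0.1438
R = v/ω = -1.25/-1.0 = 1.2500
x' = -2 + 1.2500·(sin -0.1438 − sin 2.3562) = -3.0630
y' = -4.5 − 1.2500·(cos -0.1438 − cos 2.3562) = -6.6210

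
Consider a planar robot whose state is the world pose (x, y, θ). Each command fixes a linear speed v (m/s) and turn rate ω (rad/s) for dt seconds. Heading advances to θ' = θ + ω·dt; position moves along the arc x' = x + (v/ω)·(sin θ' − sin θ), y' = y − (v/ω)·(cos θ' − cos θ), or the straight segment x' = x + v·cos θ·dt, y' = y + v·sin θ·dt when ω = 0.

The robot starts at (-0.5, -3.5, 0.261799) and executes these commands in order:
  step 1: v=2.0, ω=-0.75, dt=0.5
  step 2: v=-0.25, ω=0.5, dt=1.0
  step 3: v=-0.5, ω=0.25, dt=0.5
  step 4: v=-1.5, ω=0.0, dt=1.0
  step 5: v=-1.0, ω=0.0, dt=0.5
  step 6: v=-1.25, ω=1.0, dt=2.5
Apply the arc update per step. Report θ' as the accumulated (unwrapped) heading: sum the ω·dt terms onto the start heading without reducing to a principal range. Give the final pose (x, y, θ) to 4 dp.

step 1: θ'=-0.1132 (R=-2.6667) → pose (0.4914, -3.4262, -0.1132)
step 2: θ'=0.3868 (R=-0.5000) → pose (0.2463, -3.4599, 0.3868)
step 3: θ'=0.5118 (R=-2.0000) → pose (0.0213, -3.5685, 0.5118)
step 4: θ'=0.5118 (straight) → pose (-1.2865, -4.3031, 0.5118)
step 5: θ'=0.5118 (straight) → pose (-1.7225, -4.5479, 0.5118)
step 6: θ'=3.0118 (R=-1.2500) → pose (-1.2721, -6.8773, 3.0118)

(-1.2721, -6.8773, 3.0118)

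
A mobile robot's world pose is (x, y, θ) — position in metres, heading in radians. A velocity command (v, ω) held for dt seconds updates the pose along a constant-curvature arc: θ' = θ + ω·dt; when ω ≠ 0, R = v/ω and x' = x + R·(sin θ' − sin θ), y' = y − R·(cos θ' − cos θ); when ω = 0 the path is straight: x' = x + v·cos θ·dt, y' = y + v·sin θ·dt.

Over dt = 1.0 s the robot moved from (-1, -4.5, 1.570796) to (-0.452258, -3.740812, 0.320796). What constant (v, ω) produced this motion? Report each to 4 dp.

v = 1.0000, ω = -1.2500

Δθ = 0.320796 − 1.570796 = -1.250000
ω = Δθ/dt = -1.250000/1.0 = -1.2500
R = −Δy/(cos θ' − cos θ) = -0.8000
v = R·ω = -0.8000·-1.2500 = 1.0000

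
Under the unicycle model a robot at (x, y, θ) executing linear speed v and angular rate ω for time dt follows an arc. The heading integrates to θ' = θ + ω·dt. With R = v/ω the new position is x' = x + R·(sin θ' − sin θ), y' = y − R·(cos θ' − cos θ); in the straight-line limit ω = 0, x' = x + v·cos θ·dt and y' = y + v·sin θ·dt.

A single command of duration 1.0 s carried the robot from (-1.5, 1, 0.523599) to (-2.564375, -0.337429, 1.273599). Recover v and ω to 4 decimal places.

v = -1.7500, ω = 0.7500

Δθ = 1.273599 − 0.523599 = 0.750000
ω = Δθ/dt = 0.750000/1.0 = 0.7500
R = −Δy/(cos θ' − cos θ) = -2.3333
v = R·ω = -2.3333·0.7500 = -1.7500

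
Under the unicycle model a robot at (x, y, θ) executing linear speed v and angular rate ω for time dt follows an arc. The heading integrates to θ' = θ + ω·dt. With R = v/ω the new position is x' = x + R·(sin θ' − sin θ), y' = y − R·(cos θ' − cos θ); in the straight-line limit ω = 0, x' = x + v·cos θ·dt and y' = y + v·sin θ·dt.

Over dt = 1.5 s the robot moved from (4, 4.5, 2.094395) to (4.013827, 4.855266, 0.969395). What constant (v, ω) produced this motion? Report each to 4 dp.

v = 0.2500, ω = -0.7500

Δθ = 0.969395 − 2.094395 = -1.125000
ω = Δθ/dt = -1.125000/1.5 = -0.7500
R = −Δy/(cos θ' − cos θ) = -0.3333
v = R·ω = -0.3333·-0.7500 = 0.2500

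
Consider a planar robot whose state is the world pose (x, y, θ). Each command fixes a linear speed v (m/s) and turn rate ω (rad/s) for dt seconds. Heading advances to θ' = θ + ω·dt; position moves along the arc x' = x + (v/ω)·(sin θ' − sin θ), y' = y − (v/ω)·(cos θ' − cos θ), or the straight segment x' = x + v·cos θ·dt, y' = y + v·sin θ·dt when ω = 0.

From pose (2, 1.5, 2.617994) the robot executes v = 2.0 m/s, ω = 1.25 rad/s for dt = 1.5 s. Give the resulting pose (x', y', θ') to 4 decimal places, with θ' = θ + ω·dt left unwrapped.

θ' = 2.6180 + 1.25·1.5 = 4.4930
R = v/ω = 2.0/1.25 = 1.6000
x' = 2 + 1.6000·(sin 4.4930 − sin 2.6180) = -0.3616
y' = 1.5 − 1.6000·(cos 4.4930 − cos 2.6180) = 0.4626

(-0.3616, 0.4626, 4.4930)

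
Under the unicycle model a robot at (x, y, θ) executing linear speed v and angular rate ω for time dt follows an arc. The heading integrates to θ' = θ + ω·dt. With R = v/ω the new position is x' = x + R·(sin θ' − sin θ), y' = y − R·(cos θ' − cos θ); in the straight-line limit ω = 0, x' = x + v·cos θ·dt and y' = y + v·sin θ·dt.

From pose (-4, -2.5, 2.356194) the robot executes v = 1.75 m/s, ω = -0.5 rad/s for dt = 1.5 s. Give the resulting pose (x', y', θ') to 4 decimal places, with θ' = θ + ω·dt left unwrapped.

θ' = 2.3562 + -0.5·1.5 = 1.6062
R = v/ω = 1.75/-0.5 = -3.5000
x' = -4 + -3.5000·(sin 1.6062 − sin 2.3562) = -5.0229
y' = -2.5 − -3.5000·(cos 1.6062 − cos 2.3562) = -0.1490

(-5.0229, -0.1490, 1.6062)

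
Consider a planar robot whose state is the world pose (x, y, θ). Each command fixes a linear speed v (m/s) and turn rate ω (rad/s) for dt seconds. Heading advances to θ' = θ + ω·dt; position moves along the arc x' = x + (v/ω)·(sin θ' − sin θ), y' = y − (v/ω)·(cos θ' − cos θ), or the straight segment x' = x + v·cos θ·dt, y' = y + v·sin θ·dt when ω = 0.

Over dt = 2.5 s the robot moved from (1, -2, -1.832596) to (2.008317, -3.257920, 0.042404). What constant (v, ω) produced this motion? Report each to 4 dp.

Δθ = 0.042404 − -1.832596 = 1.875000
ω = Δθ/dt = 1.875000/2.5 = 0.7500
R = −Δy/(cos θ' − cos θ) = 1.0000
v = R·ω = 1.0000·0.7500 = 0.7500

v = 0.7500, ω = 0.7500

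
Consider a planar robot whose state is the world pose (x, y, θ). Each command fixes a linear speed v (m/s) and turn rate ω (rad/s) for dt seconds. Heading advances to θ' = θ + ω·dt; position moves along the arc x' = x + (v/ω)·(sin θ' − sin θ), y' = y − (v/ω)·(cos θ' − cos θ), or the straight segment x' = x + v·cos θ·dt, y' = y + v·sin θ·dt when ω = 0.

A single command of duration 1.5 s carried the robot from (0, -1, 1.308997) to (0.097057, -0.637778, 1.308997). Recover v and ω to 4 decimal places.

Δθ = 1.308997 − 1.308997 = 0.000000
ω = Δθ/dt = 0.000000/1.5 = 0.0000
ω = 0 → v = (Δx·cos θ + Δy·sin θ)/dt = 0.2500

v = 0.2500, ω = 0.0000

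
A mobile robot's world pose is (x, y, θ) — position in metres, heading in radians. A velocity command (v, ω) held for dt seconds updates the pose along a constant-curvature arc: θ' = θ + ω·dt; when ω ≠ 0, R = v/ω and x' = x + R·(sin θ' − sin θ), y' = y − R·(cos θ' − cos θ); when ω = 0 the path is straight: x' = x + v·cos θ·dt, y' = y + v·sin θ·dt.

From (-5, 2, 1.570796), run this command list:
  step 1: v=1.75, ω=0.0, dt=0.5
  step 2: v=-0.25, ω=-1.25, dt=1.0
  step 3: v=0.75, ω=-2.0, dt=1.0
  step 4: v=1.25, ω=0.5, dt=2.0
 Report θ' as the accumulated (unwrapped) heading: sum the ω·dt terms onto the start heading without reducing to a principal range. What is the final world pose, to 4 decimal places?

step 1: θ'=1.5708 (straight) → pose (-5.0000, 2.8750, 1.5708)
step 2: θ'=0.3208 (R=0.2000) → pose (-5.1369, 2.6852, 0.3208)
step 3: θ'=-1.6792 (R=-0.3750) → pose (-4.6459, 2.2888, -1.6792)
step 4: θ'=-0.6792 (R=2.5000) → pose (-3.7310, 0.0731, -0.6792)

(-3.7310, 0.0731, -0.6792)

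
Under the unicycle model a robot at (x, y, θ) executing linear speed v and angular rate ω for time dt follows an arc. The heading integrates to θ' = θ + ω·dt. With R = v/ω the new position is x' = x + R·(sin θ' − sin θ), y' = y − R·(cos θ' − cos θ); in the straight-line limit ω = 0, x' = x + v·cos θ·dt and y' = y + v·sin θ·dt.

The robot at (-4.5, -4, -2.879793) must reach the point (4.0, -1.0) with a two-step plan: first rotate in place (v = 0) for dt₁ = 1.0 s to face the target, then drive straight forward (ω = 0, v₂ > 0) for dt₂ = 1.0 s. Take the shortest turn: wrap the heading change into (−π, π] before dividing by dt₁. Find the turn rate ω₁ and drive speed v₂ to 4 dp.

heading to target = atan2(-1−-4, 4−-4.5) = 0.3393
Δθ = wrap(0.3393 − -2.8798) = -3.0641; ω₁ = Δθ/dt₁ = -3.0641
distance = √((4−-4.5)² + (-1−-4)²) = 9.0139; v₂ = distance/dt₂ = 9.0139

ω₁ = -3.0641, v₂ = 9.0139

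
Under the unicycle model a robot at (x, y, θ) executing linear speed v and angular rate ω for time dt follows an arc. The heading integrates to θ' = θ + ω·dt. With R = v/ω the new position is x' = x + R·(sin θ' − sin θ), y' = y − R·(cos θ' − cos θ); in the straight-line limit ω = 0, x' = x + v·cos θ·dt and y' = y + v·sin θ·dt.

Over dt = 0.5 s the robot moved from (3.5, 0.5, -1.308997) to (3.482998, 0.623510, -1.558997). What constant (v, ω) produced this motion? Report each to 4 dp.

Δθ = -1.558997 − -1.308997 = -0.250000
ω = Δθ/dt = -0.250000/0.5 = -0.5000
R = −Δy/(cos θ' − cos θ) = 0.5000
v = R·ω = 0.5000·-0.5000 = -0.2500

v = -0.2500, ω = -0.5000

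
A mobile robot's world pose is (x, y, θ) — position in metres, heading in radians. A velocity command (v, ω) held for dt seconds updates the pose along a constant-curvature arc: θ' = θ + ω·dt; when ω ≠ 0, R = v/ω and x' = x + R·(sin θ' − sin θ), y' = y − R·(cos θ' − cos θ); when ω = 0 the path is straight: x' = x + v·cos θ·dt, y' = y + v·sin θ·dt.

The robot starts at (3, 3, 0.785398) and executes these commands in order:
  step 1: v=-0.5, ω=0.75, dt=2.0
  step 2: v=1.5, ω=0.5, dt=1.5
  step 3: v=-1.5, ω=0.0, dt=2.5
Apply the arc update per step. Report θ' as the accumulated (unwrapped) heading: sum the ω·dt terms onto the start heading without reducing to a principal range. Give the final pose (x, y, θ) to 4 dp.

(4.7486, 2.7114, 3.0354)

step 1: θ'=2.2854 (R=-0.6667) → pose (2.9678, 2.0917, 2.2854)
step 2: θ'=3.0354 (R=3.0000) → pose (1.0198, 3.1089, 3.0354)
step 3: θ'=3.0354 (straight) → pose (4.7486, 2.7114, 3.0354)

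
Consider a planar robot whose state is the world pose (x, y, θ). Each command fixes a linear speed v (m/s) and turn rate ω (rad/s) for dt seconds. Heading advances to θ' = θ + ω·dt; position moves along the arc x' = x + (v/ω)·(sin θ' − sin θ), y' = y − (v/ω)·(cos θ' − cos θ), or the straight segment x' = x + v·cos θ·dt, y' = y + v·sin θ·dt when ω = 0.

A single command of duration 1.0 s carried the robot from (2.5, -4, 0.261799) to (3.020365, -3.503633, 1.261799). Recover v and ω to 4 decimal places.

v = 0.7500, ω = 1.0000

Δθ = 1.261799 − 0.261799 = 1.000000
ω = Δθ/dt = 1.000000/1.0 = 1.0000
R = Δx/(sin θ' − sin θ) = 0.7500
v = R·ω = 0.7500·1.0000 = 0.7500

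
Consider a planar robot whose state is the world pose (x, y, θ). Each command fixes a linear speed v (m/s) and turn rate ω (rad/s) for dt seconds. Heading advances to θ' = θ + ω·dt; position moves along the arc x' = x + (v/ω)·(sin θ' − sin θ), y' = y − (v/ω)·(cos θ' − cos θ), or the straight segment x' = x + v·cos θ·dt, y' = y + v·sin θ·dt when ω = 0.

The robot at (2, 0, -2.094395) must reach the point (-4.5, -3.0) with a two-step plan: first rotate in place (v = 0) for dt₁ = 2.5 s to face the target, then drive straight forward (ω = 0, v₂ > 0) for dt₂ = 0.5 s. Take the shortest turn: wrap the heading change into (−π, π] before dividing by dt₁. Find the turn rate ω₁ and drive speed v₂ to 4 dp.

heading to target = atan2(-3−0, -4.5−2) = -2.7092
Δθ = wrap(-2.7092 − -2.0944) = -0.6148; ω₁ = Δθ/dt₁ = -0.2459
distance = √((-4.5−2)² + (-3−0)²) = 7.1589; v₂ = distance/dt₂ = 14.3178

ω₁ = -0.2459, v₂ = 14.3178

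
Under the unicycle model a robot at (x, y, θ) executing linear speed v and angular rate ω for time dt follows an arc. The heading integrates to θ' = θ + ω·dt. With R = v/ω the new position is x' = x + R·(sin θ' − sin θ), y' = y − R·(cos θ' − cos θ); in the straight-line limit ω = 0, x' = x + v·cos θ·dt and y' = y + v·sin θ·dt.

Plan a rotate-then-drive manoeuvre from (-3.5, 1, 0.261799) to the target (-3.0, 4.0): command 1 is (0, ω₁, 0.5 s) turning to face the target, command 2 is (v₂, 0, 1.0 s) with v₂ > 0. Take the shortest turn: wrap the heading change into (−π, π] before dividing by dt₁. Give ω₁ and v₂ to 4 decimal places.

heading to target = atan2(4−1, -3−-3.5) = 1.4056
Δθ = wrap(1.4056 − 0.2618) = 1.1438; ω₁ = Δθ/dt₁ = 2.2877
distance = √((-3−-3.5)² + (4−1)²) = 3.0414; v₂ = distance/dt₂ = 3.0414

ω₁ = 2.2877, v₂ = 3.0414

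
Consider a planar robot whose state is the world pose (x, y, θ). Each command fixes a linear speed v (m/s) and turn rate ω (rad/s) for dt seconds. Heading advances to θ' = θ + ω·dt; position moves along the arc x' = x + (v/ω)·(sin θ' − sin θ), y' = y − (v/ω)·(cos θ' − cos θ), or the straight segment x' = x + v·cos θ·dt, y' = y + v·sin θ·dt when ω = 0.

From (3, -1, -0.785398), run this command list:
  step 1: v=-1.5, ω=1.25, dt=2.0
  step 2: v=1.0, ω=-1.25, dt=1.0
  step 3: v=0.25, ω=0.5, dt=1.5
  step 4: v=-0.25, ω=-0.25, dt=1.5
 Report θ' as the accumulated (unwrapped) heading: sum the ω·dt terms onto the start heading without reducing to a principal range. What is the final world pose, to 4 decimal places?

(1.4489, -1.2371, 0.8396)

step 1: θ'=1.7146 (R=-1.2000) → pose (0.9639, -2.0205, 1.7146)
step 2: θ'=0.4646 (R=-0.8000) → pose (1.3971, -1.1907, 0.4646)
step 3: θ'=1.2146 (R=0.5000) → pose (1.6417, -0.9180, 1.2146)
step 4: θ'=0.8396 (R=1.0000) → pose (1.4489, -1.2371, 0.8396)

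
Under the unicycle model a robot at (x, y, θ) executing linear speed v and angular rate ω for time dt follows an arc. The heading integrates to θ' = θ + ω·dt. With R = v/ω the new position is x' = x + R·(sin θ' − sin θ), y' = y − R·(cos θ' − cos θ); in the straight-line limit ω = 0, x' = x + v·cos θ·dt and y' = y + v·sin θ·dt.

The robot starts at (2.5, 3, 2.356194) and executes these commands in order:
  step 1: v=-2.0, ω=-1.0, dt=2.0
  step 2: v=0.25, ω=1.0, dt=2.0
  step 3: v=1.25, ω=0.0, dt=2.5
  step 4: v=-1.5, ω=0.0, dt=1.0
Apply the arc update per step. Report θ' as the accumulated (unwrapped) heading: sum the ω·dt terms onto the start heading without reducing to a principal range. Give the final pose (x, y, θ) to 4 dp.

(0.7238, 1.2715, 2.3562)

step 1: θ'=0.3562 (R=2.0000) → pose (1.7832, -0.2887, 0.3562)
step 2: θ'=2.3562 (R=0.2500) → pose (1.8728, 0.1224, 2.3562)
step 3: θ'=2.3562 (straight) → pose (-0.3369, 2.3321, 2.3562)
step 4: θ'=2.3562 (straight) → pose (0.7238, 1.2715, 2.3562)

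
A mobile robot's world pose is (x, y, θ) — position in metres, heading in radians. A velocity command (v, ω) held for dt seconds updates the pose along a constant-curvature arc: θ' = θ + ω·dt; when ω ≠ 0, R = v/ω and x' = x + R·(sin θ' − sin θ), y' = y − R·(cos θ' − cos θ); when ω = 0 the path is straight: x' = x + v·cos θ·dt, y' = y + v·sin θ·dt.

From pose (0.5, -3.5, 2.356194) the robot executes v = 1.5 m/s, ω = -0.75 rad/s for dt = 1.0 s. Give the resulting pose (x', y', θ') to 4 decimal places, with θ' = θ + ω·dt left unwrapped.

θ' = 2.3562 + -0.75·1.0 = 1.6062
R = v/ω = 1.5/-0.75 = -2.0000
x' = 0.5 + -2.0000·(sin 1.6062 − sin 2.3562) = -0.0845
y' = -3.5 − -2.0000·(cos 1.6062 − cos 2.3562) = -2.1566

(-0.0845, -2.1566, 1.6062)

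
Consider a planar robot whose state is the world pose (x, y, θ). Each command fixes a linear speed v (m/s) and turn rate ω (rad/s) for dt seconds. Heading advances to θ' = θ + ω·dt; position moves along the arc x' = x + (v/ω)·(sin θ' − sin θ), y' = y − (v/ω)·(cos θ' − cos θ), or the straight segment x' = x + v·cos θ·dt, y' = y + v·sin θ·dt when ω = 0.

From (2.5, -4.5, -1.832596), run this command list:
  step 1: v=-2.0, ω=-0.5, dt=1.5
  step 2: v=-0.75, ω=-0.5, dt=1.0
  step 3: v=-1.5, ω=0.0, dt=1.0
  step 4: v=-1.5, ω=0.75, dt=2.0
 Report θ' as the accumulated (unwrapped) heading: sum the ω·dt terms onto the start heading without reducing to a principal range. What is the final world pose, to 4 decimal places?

(8.3287, 0.1429, -1.5826)

step 1: θ'=-2.5826 (R=4.0000) → pose (4.2424, -2.1441, -2.5826)
step 2: θ'=-3.0826 (R=1.5000) → pose (4.9494, -1.9184, -3.0826)
step 3: θ'=-3.0826 (straight) → pose (6.4468, -1.8300, -3.0826)
step 4: θ'=-1.5826 (R=-2.0000) → pose (8.3287, 0.1429, -1.5826)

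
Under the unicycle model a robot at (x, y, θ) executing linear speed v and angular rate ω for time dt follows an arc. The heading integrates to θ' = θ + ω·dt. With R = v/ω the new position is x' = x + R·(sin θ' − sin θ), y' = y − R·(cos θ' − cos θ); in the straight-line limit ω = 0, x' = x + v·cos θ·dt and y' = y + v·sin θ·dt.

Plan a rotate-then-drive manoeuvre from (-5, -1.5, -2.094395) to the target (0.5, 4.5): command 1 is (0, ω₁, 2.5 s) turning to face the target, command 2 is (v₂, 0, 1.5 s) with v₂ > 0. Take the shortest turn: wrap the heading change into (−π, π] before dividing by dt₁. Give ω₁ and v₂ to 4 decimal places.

ω₁ = 1.1693, v₂ = 5.4263

heading to target = atan2(4.5−-1.5, 0.5−-5) = 0.8288
Δθ = wrap(0.8288 − -2.0944) = 2.9232; ω₁ = Δθ/dt₁ = 1.1693
distance = √((0.5−-5)² + (4.5−-1.5)²) = 8.1394; v₂ = distance/dt₂ = 5.4263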